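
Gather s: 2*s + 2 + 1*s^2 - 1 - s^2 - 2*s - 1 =0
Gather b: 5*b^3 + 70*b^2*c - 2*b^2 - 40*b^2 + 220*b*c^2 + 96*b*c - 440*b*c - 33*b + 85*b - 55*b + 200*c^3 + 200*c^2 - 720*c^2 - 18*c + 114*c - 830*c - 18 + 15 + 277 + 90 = 5*b^3 + b^2*(70*c - 42) + b*(220*c^2 - 344*c - 3) + 200*c^3 - 520*c^2 - 734*c + 364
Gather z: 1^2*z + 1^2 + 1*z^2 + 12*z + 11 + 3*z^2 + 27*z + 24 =4*z^2 + 40*z + 36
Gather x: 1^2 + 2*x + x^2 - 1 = x^2 + 2*x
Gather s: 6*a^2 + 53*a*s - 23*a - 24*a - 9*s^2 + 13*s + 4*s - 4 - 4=6*a^2 - 47*a - 9*s^2 + s*(53*a + 17) - 8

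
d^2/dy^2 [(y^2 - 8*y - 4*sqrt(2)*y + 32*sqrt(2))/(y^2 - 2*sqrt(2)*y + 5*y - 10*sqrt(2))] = 2*(-13*y^3 - 2*sqrt(2)*y^3 + 126*sqrt(2)*y^2 - 624*y + 240*sqrt(2)*y - 520 + 816*sqrt(2))/(y^6 - 6*sqrt(2)*y^5 + 15*y^5 - 90*sqrt(2)*y^4 + 99*y^4 - 466*sqrt(2)*y^3 + 485*y^3 - 990*sqrt(2)*y^2 + 1800*y^2 - 1200*sqrt(2)*y + 3000*y - 2000*sqrt(2))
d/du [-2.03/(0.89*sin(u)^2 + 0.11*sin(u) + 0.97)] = (3.6134*sin(u) + 0.2233)*cos(u)/(0.89*sin(u)^2 + 0.11*sin(u) + 0.97)^2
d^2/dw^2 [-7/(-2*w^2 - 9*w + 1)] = 14*(-4*w^2 - 18*w + (4*w + 9)^2 + 2)/(2*w^2 + 9*w - 1)^3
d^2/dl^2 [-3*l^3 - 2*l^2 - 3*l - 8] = -18*l - 4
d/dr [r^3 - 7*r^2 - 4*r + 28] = 3*r^2 - 14*r - 4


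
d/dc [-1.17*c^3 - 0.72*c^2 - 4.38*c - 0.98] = -3.51*c^2 - 1.44*c - 4.38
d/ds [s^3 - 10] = 3*s^2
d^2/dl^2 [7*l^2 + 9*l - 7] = 14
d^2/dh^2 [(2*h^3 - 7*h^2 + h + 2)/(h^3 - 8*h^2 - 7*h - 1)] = 2*(9*h^6 + 45*h^5 - 147*h^4 + 368*h^3 + 558*h^2 + 324*h + 68)/(h^9 - 24*h^8 + 171*h^7 - 179*h^6 - 1149*h^5 - 1326*h^4 - 676*h^3 - 171*h^2 - 21*h - 1)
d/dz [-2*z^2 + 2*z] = 2 - 4*z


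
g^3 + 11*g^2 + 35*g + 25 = (g + 1)*(g + 5)^2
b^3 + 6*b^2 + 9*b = b*(b + 3)^2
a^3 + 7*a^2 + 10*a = a*(a + 2)*(a + 5)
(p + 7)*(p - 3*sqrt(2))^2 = p^3 - 6*sqrt(2)*p^2 + 7*p^2 - 42*sqrt(2)*p + 18*p + 126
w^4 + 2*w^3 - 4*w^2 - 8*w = w*(w - 2)*(w + 2)^2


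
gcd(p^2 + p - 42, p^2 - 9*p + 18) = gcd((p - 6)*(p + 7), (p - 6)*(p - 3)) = p - 6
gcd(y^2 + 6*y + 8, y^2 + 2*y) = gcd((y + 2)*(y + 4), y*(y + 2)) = y + 2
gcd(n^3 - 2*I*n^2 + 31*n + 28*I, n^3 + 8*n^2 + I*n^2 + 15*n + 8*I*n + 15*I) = n + I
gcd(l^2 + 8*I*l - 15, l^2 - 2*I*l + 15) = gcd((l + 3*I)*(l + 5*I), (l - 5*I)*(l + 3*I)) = l + 3*I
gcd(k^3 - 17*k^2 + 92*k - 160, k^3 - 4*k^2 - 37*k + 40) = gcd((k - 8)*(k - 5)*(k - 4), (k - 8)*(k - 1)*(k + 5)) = k - 8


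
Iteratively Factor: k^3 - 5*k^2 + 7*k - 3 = (k - 3)*(k^2 - 2*k + 1) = (k - 3)*(k - 1)*(k - 1)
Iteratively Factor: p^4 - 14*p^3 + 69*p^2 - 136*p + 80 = (p - 5)*(p^3 - 9*p^2 + 24*p - 16) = (p - 5)*(p - 4)*(p^2 - 5*p + 4) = (p - 5)*(p - 4)^2*(p - 1)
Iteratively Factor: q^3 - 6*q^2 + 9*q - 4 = (q - 4)*(q^2 - 2*q + 1) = (q - 4)*(q - 1)*(q - 1)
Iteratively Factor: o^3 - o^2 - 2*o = (o - 2)*(o^2 + o) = (o - 2)*(o + 1)*(o)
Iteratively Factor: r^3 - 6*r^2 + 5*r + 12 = (r + 1)*(r^2 - 7*r + 12) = (r - 4)*(r + 1)*(r - 3)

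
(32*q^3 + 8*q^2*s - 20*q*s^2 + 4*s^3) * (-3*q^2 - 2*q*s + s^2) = -96*q^5 - 88*q^4*s + 76*q^3*s^2 + 36*q^2*s^3 - 28*q*s^4 + 4*s^5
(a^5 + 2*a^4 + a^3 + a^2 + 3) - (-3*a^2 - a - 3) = a^5 + 2*a^4 + a^3 + 4*a^2 + a + 6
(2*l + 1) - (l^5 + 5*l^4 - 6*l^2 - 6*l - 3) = -l^5 - 5*l^4 + 6*l^2 + 8*l + 4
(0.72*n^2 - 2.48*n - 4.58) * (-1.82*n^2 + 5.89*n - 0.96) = -1.3104*n^4 + 8.7544*n^3 - 6.9628*n^2 - 24.5954*n + 4.3968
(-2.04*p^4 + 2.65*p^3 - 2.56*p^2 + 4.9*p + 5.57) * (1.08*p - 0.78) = -2.2032*p^5 + 4.4532*p^4 - 4.8318*p^3 + 7.2888*p^2 + 2.1936*p - 4.3446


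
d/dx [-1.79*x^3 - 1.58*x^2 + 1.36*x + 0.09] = -5.37*x^2 - 3.16*x + 1.36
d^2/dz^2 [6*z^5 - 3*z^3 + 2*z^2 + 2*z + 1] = 120*z^3 - 18*z + 4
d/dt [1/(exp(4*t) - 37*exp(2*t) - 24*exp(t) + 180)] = (-4*exp(3*t) + 74*exp(t) + 24)*exp(t)/(exp(4*t) - 37*exp(2*t) - 24*exp(t) + 180)^2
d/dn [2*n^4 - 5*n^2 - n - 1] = 8*n^3 - 10*n - 1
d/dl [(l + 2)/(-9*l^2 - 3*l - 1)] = (9*l^2 + 36*l + 5)/(81*l^4 + 54*l^3 + 27*l^2 + 6*l + 1)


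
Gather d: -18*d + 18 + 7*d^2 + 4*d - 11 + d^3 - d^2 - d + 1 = d^3 + 6*d^2 - 15*d + 8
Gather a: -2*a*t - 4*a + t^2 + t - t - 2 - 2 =a*(-2*t - 4) + t^2 - 4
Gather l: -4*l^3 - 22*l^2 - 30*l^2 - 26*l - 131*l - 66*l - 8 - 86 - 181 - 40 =-4*l^3 - 52*l^2 - 223*l - 315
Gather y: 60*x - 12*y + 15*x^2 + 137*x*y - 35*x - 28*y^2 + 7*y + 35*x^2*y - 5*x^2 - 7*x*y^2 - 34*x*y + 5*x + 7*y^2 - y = 10*x^2 + 30*x + y^2*(-7*x - 21) + y*(35*x^2 + 103*x - 6)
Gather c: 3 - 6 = -3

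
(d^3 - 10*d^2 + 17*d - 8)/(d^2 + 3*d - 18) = (d^3 - 10*d^2 + 17*d - 8)/(d^2 + 3*d - 18)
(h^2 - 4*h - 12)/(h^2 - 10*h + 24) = (h + 2)/(h - 4)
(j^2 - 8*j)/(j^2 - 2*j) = (j - 8)/(j - 2)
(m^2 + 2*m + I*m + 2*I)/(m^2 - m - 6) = (m + I)/(m - 3)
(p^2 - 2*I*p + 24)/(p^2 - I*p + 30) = (p + 4*I)/(p + 5*I)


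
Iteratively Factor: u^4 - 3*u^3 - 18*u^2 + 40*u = (u + 4)*(u^3 - 7*u^2 + 10*u) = u*(u + 4)*(u^2 - 7*u + 10) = u*(u - 5)*(u + 4)*(u - 2)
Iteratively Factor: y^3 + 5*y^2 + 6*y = (y)*(y^2 + 5*y + 6) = y*(y + 2)*(y + 3)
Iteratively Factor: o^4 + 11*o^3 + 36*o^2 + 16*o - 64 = (o + 4)*(o^3 + 7*o^2 + 8*o - 16) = (o + 4)^2*(o^2 + 3*o - 4) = (o + 4)^3*(o - 1)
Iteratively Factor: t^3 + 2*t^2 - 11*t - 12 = (t - 3)*(t^2 + 5*t + 4) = (t - 3)*(t + 1)*(t + 4)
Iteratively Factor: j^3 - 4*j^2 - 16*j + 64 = (j - 4)*(j^2 - 16) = (j - 4)*(j + 4)*(j - 4)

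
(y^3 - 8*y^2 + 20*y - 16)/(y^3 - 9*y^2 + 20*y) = (y^2 - 4*y + 4)/(y*(y - 5))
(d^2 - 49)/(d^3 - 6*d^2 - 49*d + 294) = 1/(d - 6)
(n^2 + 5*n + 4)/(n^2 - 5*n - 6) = (n + 4)/(n - 6)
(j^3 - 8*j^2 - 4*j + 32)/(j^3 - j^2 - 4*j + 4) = (j - 8)/(j - 1)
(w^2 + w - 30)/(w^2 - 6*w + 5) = (w + 6)/(w - 1)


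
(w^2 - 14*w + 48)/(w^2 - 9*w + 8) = (w - 6)/(w - 1)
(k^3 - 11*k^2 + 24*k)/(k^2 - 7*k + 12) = k*(k - 8)/(k - 4)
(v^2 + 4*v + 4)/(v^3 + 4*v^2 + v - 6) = (v + 2)/(v^2 + 2*v - 3)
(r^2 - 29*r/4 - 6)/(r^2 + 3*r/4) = (r - 8)/r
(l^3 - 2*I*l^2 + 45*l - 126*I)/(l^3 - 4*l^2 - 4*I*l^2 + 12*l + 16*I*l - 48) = (l^2 + 4*I*l + 21)/(l^2 + 2*l*(-2 + I) - 8*I)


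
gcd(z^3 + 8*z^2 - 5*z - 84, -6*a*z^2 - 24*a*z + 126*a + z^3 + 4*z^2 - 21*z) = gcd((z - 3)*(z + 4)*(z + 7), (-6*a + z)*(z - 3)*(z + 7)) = z^2 + 4*z - 21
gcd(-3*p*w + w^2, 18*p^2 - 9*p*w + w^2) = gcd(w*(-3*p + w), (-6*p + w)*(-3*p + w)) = 3*p - w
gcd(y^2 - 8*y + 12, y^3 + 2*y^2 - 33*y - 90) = y - 6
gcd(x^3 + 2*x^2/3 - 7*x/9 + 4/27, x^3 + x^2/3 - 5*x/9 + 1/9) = x^2 - 2*x/3 + 1/9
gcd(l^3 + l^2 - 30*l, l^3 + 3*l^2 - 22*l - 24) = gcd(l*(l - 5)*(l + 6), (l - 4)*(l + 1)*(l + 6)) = l + 6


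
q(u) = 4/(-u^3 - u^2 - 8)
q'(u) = 4*(3*u^2 + 2*u)/(-u^3 - u^2 - 8)^2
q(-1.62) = -0.63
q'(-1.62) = 0.46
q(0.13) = -0.50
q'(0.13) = 0.02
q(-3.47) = 0.18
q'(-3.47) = 0.25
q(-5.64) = 0.03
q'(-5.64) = 0.02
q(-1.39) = -0.55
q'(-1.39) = 0.23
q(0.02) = -0.50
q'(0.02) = 0.00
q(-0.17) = -0.50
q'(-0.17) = -0.02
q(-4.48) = 0.06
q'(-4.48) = 0.05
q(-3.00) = 0.40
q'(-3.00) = 0.84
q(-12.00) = 0.00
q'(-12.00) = 0.00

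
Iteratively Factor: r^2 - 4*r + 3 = (r - 3)*(r - 1)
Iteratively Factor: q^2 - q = (q - 1)*(q)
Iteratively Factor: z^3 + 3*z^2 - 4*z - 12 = (z - 2)*(z^2 + 5*z + 6) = (z - 2)*(z + 2)*(z + 3)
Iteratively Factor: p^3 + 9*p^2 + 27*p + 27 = (p + 3)*(p^2 + 6*p + 9) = (p + 3)^2*(p + 3)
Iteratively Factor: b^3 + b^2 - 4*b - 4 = (b - 2)*(b^2 + 3*b + 2) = (b - 2)*(b + 1)*(b + 2)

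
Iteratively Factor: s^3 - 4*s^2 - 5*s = (s + 1)*(s^2 - 5*s) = (s - 5)*(s + 1)*(s)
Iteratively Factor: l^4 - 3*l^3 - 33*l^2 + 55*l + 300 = (l + 4)*(l^3 - 7*l^2 - 5*l + 75) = (l - 5)*(l + 4)*(l^2 - 2*l - 15) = (l - 5)*(l + 3)*(l + 4)*(l - 5)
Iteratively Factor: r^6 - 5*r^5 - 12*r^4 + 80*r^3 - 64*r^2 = (r - 4)*(r^5 - r^4 - 16*r^3 + 16*r^2) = (r - 4)*(r + 4)*(r^4 - 5*r^3 + 4*r^2) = (r - 4)*(r - 1)*(r + 4)*(r^3 - 4*r^2) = r*(r - 4)*(r - 1)*(r + 4)*(r^2 - 4*r) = r^2*(r - 4)*(r - 1)*(r + 4)*(r - 4)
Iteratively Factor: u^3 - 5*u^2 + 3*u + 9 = (u - 3)*(u^2 - 2*u - 3) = (u - 3)*(u + 1)*(u - 3)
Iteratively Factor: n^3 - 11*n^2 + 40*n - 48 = (n - 4)*(n^2 - 7*n + 12) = (n - 4)*(n - 3)*(n - 4)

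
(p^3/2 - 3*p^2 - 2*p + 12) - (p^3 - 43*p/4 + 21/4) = -p^3/2 - 3*p^2 + 35*p/4 + 27/4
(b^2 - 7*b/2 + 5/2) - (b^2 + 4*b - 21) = 47/2 - 15*b/2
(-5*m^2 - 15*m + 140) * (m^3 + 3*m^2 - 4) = -5*m^5 - 30*m^4 + 95*m^3 + 440*m^2 + 60*m - 560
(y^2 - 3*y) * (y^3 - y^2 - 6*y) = y^5 - 4*y^4 - 3*y^3 + 18*y^2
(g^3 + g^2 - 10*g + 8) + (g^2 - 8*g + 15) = g^3 + 2*g^2 - 18*g + 23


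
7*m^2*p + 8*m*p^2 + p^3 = p*(m + p)*(7*m + p)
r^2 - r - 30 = (r - 6)*(r + 5)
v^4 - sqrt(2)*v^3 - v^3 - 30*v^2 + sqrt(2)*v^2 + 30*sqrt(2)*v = v*(v - 6)*(v + 5)*(v - sqrt(2))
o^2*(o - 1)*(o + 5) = o^4 + 4*o^3 - 5*o^2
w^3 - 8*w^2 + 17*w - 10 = (w - 5)*(w - 2)*(w - 1)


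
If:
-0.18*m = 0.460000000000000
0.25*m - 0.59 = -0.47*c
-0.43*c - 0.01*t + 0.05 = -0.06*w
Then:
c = 2.61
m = -2.56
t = 6.0*w - 107.430260047281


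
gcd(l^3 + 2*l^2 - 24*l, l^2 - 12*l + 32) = l - 4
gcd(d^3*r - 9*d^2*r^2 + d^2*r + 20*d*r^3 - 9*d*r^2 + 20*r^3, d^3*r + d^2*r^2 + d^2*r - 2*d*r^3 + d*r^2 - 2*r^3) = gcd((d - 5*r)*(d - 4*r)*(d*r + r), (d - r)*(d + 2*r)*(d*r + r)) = d*r + r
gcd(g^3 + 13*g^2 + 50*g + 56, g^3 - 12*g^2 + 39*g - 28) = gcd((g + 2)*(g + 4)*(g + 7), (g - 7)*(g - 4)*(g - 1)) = 1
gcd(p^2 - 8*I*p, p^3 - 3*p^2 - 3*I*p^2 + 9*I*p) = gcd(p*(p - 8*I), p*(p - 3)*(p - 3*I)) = p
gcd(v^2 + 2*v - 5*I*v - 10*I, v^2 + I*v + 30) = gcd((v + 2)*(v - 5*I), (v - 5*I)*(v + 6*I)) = v - 5*I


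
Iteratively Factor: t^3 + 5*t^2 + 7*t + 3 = (t + 3)*(t^2 + 2*t + 1) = (t + 1)*(t + 3)*(t + 1)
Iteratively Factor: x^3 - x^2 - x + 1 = (x - 1)*(x^2 - 1) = (x - 1)*(x + 1)*(x - 1)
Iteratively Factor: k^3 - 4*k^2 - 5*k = (k + 1)*(k^2 - 5*k) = k*(k + 1)*(k - 5)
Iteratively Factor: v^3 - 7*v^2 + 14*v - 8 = (v - 2)*(v^2 - 5*v + 4) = (v - 2)*(v - 1)*(v - 4)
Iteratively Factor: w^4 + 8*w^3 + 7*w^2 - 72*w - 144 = (w + 4)*(w^3 + 4*w^2 - 9*w - 36) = (w + 4)^2*(w^2 - 9) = (w - 3)*(w + 4)^2*(w + 3)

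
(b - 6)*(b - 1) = b^2 - 7*b + 6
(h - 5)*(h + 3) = h^2 - 2*h - 15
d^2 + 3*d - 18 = (d - 3)*(d + 6)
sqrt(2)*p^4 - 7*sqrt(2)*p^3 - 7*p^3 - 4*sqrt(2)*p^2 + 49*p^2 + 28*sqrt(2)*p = p*(p - 7)*(p - 4*sqrt(2))*(sqrt(2)*p + 1)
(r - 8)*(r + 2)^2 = r^3 - 4*r^2 - 28*r - 32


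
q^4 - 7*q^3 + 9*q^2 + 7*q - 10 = (q - 5)*(q - 2)*(q - 1)*(q + 1)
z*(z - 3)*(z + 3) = z^3 - 9*z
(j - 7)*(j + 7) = j^2 - 49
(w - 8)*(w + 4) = w^2 - 4*w - 32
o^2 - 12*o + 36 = (o - 6)^2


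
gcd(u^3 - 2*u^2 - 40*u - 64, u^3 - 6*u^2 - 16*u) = u^2 - 6*u - 16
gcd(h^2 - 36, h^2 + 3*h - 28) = 1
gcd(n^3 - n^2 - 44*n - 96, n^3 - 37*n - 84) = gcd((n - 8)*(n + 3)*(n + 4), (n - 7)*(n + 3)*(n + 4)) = n^2 + 7*n + 12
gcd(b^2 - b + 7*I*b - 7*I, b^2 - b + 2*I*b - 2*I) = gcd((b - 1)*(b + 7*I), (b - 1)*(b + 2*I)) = b - 1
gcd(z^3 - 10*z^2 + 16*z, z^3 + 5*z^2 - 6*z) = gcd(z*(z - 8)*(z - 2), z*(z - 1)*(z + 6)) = z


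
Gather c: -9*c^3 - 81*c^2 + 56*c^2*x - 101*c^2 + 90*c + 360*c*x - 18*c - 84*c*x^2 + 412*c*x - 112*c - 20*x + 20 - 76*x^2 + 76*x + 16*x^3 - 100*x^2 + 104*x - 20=-9*c^3 + c^2*(56*x - 182) + c*(-84*x^2 + 772*x - 40) + 16*x^3 - 176*x^2 + 160*x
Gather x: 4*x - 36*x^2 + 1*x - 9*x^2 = -45*x^2 + 5*x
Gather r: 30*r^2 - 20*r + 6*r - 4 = 30*r^2 - 14*r - 4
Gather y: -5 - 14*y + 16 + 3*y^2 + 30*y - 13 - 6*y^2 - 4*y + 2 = -3*y^2 + 12*y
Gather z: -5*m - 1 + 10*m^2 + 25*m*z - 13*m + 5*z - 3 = 10*m^2 - 18*m + z*(25*m + 5) - 4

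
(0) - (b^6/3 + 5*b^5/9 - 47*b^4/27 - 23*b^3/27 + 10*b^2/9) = -b^6/3 - 5*b^5/9 + 47*b^4/27 + 23*b^3/27 - 10*b^2/9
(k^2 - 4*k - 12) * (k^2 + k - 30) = k^4 - 3*k^3 - 46*k^2 + 108*k + 360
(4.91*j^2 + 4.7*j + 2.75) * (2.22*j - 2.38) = 10.9002*j^3 - 1.2518*j^2 - 5.081*j - 6.545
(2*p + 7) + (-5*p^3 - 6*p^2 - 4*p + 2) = -5*p^3 - 6*p^2 - 2*p + 9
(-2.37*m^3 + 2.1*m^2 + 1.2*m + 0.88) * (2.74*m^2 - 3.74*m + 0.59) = -6.4938*m^5 + 14.6178*m^4 - 5.9643*m^3 - 0.837800000000001*m^2 - 2.5832*m + 0.5192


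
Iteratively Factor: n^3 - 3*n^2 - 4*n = (n + 1)*(n^2 - 4*n) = n*(n + 1)*(n - 4)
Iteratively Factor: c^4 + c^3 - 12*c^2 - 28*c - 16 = (c + 2)*(c^3 - c^2 - 10*c - 8) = (c - 4)*(c + 2)*(c^2 + 3*c + 2) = (c - 4)*(c + 2)^2*(c + 1)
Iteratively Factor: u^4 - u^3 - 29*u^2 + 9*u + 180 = (u - 5)*(u^3 + 4*u^2 - 9*u - 36) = (u - 5)*(u + 4)*(u^2 - 9) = (u - 5)*(u + 3)*(u + 4)*(u - 3)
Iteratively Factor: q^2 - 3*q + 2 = (q - 2)*(q - 1)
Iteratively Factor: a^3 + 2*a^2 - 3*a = (a - 1)*(a^2 + 3*a) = a*(a - 1)*(a + 3)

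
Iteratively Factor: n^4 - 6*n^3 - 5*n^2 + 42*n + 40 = (n - 4)*(n^3 - 2*n^2 - 13*n - 10) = (n - 4)*(n + 1)*(n^2 - 3*n - 10) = (n - 4)*(n + 1)*(n + 2)*(n - 5)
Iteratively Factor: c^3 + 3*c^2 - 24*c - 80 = (c + 4)*(c^2 - c - 20) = (c - 5)*(c + 4)*(c + 4)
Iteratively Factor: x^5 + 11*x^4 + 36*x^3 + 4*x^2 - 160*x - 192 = (x + 4)*(x^4 + 7*x^3 + 8*x^2 - 28*x - 48) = (x + 3)*(x + 4)*(x^3 + 4*x^2 - 4*x - 16) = (x - 2)*(x + 3)*(x + 4)*(x^2 + 6*x + 8) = (x - 2)*(x + 3)*(x + 4)^2*(x + 2)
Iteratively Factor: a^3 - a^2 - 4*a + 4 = (a - 2)*(a^2 + a - 2) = (a - 2)*(a + 2)*(a - 1)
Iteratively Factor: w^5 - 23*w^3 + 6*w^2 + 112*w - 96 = (w + 3)*(w^4 - 3*w^3 - 14*w^2 + 48*w - 32) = (w + 3)*(w + 4)*(w^3 - 7*w^2 + 14*w - 8) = (w - 2)*(w + 3)*(w + 4)*(w^2 - 5*w + 4) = (w - 4)*(w - 2)*(w + 3)*(w + 4)*(w - 1)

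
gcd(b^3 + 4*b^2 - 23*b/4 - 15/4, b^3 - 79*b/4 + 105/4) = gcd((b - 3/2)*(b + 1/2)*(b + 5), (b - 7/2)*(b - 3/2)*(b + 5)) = b^2 + 7*b/2 - 15/2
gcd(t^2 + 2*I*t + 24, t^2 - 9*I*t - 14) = 1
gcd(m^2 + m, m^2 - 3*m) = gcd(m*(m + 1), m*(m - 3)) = m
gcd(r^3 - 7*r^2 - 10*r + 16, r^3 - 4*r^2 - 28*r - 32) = r^2 - 6*r - 16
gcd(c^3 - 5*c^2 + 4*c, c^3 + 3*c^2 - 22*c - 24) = c - 4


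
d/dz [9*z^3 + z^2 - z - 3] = 27*z^2 + 2*z - 1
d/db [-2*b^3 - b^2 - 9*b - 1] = -6*b^2 - 2*b - 9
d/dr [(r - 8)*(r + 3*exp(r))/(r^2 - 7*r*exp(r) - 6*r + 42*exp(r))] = ((r - 8)*(r + 3*exp(r))*(7*r*exp(r) - 2*r - 35*exp(r) + 6) + (r + (r - 8)*(3*exp(r) + 1) + 3*exp(r))*(r^2 - 7*r*exp(r) - 6*r + 42*exp(r)))/(r^2 - 7*r*exp(r) - 6*r + 42*exp(r))^2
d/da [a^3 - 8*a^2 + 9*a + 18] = 3*a^2 - 16*a + 9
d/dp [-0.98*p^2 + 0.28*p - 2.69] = 0.28 - 1.96*p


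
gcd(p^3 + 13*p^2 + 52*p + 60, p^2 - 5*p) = 1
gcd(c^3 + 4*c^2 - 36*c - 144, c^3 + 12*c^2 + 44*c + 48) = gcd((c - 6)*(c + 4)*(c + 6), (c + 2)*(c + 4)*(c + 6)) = c^2 + 10*c + 24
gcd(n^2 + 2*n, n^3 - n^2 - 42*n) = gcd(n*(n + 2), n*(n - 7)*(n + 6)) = n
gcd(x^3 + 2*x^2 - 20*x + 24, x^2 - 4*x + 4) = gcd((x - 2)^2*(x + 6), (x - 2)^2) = x^2 - 4*x + 4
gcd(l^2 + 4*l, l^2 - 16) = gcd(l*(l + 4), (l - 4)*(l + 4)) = l + 4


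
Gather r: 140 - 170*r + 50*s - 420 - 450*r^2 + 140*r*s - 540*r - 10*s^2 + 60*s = -450*r^2 + r*(140*s - 710) - 10*s^2 + 110*s - 280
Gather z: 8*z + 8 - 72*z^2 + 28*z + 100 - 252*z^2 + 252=-324*z^2 + 36*z + 360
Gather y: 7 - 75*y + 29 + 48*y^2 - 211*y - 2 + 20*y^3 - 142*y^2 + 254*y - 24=20*y^3 - 94*y^2 - 32*y + 10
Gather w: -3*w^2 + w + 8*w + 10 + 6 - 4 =-3*w^2 + 9*w + 12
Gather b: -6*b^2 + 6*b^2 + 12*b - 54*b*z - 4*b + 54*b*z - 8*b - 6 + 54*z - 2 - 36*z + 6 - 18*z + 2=0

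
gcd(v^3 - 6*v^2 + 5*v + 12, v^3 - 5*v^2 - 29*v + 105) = v - 3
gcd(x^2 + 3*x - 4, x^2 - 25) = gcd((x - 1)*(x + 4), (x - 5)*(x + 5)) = 1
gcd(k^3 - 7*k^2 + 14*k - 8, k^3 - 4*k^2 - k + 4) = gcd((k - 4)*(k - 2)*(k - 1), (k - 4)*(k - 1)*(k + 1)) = k^2 - 5*k + 4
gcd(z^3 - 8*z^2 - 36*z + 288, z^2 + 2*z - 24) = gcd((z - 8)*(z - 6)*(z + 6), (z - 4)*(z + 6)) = z + 6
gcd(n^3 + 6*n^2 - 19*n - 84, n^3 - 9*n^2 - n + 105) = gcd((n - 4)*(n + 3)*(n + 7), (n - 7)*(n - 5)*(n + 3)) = n + 3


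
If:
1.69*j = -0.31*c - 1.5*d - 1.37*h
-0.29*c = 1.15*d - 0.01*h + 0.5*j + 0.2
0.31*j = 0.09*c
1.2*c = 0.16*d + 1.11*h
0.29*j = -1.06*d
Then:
No Solution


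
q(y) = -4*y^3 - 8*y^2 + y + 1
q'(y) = -12*y^2 - 16*y + 1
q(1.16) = -14.85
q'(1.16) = -33.71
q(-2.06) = -0.04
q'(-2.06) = -16.96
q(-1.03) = -4.15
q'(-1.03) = 4.75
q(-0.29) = 0.13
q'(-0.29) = 4.63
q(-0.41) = -0.48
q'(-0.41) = 5.54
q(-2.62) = 15.40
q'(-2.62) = -39.45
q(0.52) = -1.21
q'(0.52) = -10.56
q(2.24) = -81.86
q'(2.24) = -95.05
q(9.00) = -3554.00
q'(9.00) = -1115.00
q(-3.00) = 34.00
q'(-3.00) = -59.00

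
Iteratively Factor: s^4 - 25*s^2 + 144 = (s + 4)*(s^3 - 4*s^2 - 9*s + 36) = (s - 3)*(s + 4)*(s^2 - s - 12) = (s - 3)*(s + 3)*(s + 4)*(s - 4)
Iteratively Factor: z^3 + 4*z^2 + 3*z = (z + 3)*(z^2 + z) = (z + 1)*(z + 3)*(z)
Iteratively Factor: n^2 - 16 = (n + 4)*(n - 4)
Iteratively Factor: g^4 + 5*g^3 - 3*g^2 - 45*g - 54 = (g + 2)*(g^3 + 3*g^2 - 9*g - 27) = (g + 2)*(g + 3)*(g^2 - 9) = (g + 2)*(g + 3)^2*(g - 3)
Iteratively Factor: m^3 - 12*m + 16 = (m - 2)*(m^2 + 2*m - 8) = (m - 2)*(m + 4)*(m - 2)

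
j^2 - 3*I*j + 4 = (j - 4*I)*(j + I)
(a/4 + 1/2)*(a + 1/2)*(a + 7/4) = a^3/4 + 17*a^2/16 + 43*a/32 + 7/16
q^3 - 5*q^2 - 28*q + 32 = (q - 8)*(q - 1)*(q + 4)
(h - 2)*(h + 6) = h^2 + 4*h - 12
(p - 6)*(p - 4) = p^2 - 10*p + 24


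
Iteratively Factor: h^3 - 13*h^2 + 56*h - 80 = (h - 4)*(h^2 - 9*h + 20) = (h - 4)^2*(h - 5)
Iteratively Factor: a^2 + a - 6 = (a + 3)*(a - 2)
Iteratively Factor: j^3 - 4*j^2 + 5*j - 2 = (j - 1)*(j^2 - 3*j + 2) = (j - 1)^2*(j - 2)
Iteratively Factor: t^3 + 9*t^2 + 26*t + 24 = (t + 4)*(t^2 + 5*t + 6) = (t + 3)*(t + 4)*(t + 2)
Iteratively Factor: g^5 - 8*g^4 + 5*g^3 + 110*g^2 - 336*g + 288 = (g - 3)*(g^4 - 5*g^3 - 10*g^2 + 80*g - 96) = (g - 3)^2*(g^3 - 2*g^2 - 16*g + 32) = (g - 3)^2*(g + 4)*(g^2 - 6*g + 8) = (g - 4)*(g - 3)^2*(g + 4)*(g - 2)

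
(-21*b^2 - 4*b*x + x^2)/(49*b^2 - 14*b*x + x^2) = (3*b + x)/(-7*b + x)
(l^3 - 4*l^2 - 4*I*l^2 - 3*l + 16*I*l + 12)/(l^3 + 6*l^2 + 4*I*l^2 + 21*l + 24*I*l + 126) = (l^2 - l*(4 + I) + 4*I)/(l^2 + l*(6 + 7*I) + 42*I)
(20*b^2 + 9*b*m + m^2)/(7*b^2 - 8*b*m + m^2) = (20*b^2 + 9*b*m + m^2)/(7*b^2 - 8*b*m + m^2)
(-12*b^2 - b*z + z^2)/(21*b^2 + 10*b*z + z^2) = (-4*b + z)/(7*b + z)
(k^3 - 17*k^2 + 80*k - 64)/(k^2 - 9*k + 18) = (k^3 - 17*k^2 + 80*k - 64)/(k^2 - 9*k + 18)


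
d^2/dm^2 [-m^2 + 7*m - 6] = -2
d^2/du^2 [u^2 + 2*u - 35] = 2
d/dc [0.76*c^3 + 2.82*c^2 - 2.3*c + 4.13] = 2.28*c^2 + 5.64*c - 2.3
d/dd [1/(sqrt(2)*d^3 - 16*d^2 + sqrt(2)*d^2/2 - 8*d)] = 4*(-3*sqrt(2)*d^2 - sqrt(2)*d + 32*d + 8)/(d^2*(2*sqrt(2)*d^2 - 32*d + sqrt(2)*d - 16)^2)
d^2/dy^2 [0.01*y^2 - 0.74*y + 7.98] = 0.0200000000000000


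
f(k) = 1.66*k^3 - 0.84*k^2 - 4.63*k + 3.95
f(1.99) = 4.49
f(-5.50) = -272.18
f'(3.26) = 42.82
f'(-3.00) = 45.23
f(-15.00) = -5718.10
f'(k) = 4.98*k^2 - 1.68*k - 4.63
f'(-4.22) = 91.15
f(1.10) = 0.05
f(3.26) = 37.44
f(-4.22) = -116.22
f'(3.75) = 59.10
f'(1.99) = 11.75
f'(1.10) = -0.45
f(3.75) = 62.31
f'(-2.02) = 19.08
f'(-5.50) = 155.26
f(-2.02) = -3.81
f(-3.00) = -34.54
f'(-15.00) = 1141.07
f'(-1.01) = 2.15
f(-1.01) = 6.06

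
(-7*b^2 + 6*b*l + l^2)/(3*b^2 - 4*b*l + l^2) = (-7*b - l)/(3*b - l)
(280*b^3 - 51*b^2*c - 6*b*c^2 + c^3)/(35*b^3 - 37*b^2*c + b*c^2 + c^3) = (8*b - c)/(b - c)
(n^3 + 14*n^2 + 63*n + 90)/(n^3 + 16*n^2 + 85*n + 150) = (n + 3)/(n + 5)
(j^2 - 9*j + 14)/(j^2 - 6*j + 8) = (j - 7)/(j - 4)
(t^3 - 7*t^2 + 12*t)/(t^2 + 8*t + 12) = t*(t^2 - 7*t + 12)/(t^2 + 8*t + 12)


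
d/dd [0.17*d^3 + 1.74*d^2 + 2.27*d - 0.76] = 0.51*d^2 + 3.48*d + 2.27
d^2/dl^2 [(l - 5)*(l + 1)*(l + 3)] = 6*l - 2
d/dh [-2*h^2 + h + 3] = 1 - 4*h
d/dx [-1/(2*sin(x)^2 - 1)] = 4*sin(2*x)/(cos(4*x) + 1)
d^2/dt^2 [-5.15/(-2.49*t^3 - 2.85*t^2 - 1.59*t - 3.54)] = (-(76.941*t + 29.355)*(2.49*t^3 + 2.85*t^2 + 1.59*t + 3.54) + 5.15*(7.47*t^2 + 5.7*t + 1.59)*(14.94*t^2 + 11.4*t + 3.18))/(2.49*t^3 + 2.85*t^2 + 1.59*t + 3.54)^3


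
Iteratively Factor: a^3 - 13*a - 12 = (a - 4)*(a^2 + 4*a + 3) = (a - 4)*(a + 3)*(a + 1)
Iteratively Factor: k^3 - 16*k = (k)*(k^2 - 16) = k*(k + 4)*(k - 4)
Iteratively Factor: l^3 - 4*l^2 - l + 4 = (l - 1)*(l^2 - 3*l - 4) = (l - 1)*(l + 1)*(l - 4)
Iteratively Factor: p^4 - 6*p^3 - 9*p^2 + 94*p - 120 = (p + 4)*(p^3 - 10*p^2 + 31*p - 30) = (p - 2)*(p + 4)*(p^2 - 8*p + 15) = (p - 5)*(p - 2)*(p + 4)*(p - 3)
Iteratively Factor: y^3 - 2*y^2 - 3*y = (y)*(y^2 - 2*y - 3) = y*(y - 3)*(y + 1)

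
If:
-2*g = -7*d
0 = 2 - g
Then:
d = 4/7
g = 2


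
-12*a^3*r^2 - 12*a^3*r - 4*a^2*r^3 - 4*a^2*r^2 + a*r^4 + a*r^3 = r*(-6*a + r)*(2*a + r)*(a*r + a)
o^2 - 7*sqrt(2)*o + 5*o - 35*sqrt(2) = (o + 5)*(o - 7*sqrt(2))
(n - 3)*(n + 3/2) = n^2 - 3*n/2 - 9/2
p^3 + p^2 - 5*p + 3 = (p - 1)^2*(p + 3)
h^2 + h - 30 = (h - 5)*(h + 6)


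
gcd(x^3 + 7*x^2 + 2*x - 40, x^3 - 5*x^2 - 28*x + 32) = x + 4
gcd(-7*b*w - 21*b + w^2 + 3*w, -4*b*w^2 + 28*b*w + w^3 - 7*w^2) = 1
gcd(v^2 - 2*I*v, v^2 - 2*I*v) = v^2 - 2*I*v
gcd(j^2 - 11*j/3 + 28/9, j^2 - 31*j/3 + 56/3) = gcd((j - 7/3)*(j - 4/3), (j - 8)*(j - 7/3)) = j - 7/3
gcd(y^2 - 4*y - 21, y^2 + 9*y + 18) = y + 3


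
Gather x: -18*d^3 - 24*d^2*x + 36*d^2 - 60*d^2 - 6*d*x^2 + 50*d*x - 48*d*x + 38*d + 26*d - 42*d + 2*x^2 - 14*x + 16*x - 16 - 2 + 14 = -18*d^3 - 24*d^2 + 22*d + x^2*(2 - 6*d) + x*(-24*d^2 + 2*d + 2) - 4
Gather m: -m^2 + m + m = -m^2 + 2*m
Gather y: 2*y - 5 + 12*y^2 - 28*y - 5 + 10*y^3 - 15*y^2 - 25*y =10*y^3 - 3*y^2 - 51*y - 10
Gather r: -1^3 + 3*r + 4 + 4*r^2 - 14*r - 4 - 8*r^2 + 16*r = -4*r^2 + 5*r - 1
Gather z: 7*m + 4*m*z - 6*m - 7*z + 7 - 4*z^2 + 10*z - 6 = m - 4*z^2 + z*(4*m + 3) + 1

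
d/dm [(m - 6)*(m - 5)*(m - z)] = 3*m^2 - 2*m*z - 22*m + 11*z + 30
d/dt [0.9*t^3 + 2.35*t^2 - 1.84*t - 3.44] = 2.7*t^2 + 4.7*t - 1.84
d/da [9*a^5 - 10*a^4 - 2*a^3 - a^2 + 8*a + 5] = 45*a^4 - 40*a^3 - 6*a^2 - 2*a + 8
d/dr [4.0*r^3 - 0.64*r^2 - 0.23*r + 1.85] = 12.0*r^2 - 1.28*r - 0.23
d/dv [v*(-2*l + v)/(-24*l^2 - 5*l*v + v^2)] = (-v*(2*l - v)*(5*l - 2*v) + 2*(l - v)*(24*l^2 + 5*l*v - v^2))/(24*l^2 + 5*l*v - v^2)^2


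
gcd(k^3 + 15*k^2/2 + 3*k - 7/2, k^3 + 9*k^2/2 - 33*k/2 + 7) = k^2 + 13*k/2 - 7/2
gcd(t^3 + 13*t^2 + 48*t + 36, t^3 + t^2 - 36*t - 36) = t^2 + 7*t + 6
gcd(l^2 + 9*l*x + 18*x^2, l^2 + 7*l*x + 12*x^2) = l + 3*x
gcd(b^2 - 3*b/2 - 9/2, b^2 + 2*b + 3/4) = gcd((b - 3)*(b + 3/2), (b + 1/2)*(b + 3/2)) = b + 3/2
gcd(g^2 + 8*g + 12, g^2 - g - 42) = g + 6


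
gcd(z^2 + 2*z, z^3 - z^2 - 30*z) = z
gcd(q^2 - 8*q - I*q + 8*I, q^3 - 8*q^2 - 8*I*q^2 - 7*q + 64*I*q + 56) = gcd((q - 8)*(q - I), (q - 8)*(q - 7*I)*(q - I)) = q^2 + q*(-8 - I) + 8*I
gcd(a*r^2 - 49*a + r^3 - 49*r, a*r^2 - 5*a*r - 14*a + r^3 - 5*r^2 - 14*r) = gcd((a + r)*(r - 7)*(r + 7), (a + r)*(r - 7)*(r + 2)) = a*r - 7*a + r^2 - 7*r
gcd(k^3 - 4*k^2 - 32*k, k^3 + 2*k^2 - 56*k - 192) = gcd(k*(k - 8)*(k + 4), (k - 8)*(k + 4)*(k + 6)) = k^2 - 4*k - 32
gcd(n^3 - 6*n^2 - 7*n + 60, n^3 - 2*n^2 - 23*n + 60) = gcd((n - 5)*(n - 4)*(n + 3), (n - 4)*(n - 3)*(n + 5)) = n - 4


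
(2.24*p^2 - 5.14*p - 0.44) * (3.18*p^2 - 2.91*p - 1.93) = 7.1232*p^4 - 22.8636*p^3 + 9.235*p^2 + 11.2006*p + 0.8492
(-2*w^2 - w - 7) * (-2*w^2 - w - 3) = 4*w^4 + 4*w^3 + 21*w^2 + 10*w + 21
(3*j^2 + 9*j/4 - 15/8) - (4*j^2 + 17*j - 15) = -j^2 - 59*j/4 + 105/8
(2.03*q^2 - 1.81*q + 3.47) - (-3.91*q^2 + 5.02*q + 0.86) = 5.94*q^2 - 6.83*q + 2.61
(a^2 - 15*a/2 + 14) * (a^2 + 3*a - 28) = a^4 - 9*a^3/2 - 73*a^2/2 + 252*a - 392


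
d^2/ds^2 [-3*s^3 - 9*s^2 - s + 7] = -18*s - 18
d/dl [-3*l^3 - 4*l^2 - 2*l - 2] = -9*l^2 - 8*l - 2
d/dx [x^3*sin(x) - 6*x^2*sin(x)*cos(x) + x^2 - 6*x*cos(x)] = x^3*cos(x) + 3*x^2*sin(x) - 6*x^2*cos(2*x) + 6*x*sin(x) - 6*x*sin(2*x) + 2*x - 6*cos(x)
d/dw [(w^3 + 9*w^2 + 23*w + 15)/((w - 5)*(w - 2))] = (w^4 - 14*w^3 - 56*w^2 + 150*w + 335)/(w^4 - 14*w^3 + 69*w^2 - 140*w + 100)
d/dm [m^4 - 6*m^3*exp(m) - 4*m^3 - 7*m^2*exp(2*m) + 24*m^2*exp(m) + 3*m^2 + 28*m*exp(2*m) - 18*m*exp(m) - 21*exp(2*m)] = -6*m^3*exp(m) + 4*m^3 - 14*m^2*exp(2*m) + 6*m^2*exp(m) - 12*m^2 + 42*m*exp(2*m) + 30*m*exp(m) + 6*m - 14*exp(2*m) - 18*exp(m)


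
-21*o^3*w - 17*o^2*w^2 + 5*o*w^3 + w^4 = w*(-3*o + w)*(o + w)*(7*o + w)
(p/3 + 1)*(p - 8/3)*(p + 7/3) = p^3/3 + 8*p^2/9 - 65*p/27 - 56/9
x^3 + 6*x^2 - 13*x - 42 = (x - 3)*(x + 2)*(x + 7)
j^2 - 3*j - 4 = (j - 4)*(j + 1)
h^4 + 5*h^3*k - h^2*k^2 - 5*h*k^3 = h*(h - k)*(h + k)*(h + 5*k)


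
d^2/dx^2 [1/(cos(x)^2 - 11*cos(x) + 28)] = (-4*sin(x)^4 + 11*sin(x)^2 - 1397*cos(x)/4 + 33*cos(3*x)/4 + 179)/((cos(x) - 7)^3*(cos(x) - 4)^3)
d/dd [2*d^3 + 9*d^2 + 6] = 6*d*(d + 3)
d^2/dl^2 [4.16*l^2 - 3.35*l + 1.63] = 8.32000000000000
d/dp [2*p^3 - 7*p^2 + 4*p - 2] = 6*p^2 - 14*p + 4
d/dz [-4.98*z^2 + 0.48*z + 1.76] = 0.48 - 9.96*z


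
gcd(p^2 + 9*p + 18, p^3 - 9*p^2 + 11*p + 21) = 1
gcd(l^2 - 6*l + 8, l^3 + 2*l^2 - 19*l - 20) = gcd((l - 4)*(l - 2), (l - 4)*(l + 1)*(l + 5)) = l - 4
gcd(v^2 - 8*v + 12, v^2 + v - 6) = v - 2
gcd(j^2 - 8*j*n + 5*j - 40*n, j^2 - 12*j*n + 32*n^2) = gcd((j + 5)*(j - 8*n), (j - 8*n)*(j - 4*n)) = j - 8*n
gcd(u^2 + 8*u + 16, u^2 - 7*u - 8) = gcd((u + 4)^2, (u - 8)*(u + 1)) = 1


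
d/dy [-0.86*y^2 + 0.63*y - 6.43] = 0.63 - 1.72*y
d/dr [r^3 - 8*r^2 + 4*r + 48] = 3*r^2 - 16*r + 4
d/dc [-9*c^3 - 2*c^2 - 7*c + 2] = -27*c^2 - 4*c - 7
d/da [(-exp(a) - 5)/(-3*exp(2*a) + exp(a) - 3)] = (-(exp(a) + 5)*(6*exp(a) - 1) + 3*exp(2*a) - exp(a) + 3)*exp(a)/(3*exp(2*a) - exp(a) + 3)^2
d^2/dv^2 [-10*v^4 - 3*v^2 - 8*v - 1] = -120*v^2 - 6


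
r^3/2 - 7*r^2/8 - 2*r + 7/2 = (r/2 + 1)*(r - 2)*(r - 7/4)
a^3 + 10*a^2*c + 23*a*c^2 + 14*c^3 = (a + c)*(a + 2*c)*(a + 7*c)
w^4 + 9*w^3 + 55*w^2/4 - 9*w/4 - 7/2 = (w - 1/2)*(w + 1/2)*(w + 2)*(w + 7)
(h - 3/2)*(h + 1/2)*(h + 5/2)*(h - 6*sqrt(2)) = h^4 - 6*sqrt(2)*h^3 + 3*h^3/2 - 9*sqrt(2)*h^2 - 13*h^2/4 - 15*h/8 + 39*sqrt(2)*h/2 + 45*sqrt(2)/4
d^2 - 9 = (d - 3)*(d + 3)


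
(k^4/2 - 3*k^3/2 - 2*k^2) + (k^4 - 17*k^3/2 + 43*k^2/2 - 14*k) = 3*k^4/2 - 10*k^3 + 39*k^2/2 - 14*k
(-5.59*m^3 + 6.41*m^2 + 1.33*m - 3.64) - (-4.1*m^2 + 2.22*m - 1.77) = -5.59*m^3 + 10.51*m^2 - 0.89*m - 1.87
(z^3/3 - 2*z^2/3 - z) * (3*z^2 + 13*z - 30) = z^5 + 7*z^4/3 - 65*z^3/3 + 7*z^2 + 30*z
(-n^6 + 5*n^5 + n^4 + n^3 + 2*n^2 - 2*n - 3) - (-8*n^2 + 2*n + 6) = -n^6 + 5*n^5 + n^4 + n^3 + 10*n^2 - 4*n - 9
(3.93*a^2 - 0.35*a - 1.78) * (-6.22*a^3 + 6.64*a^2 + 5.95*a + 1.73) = -24.4446*a^5 + 28.2722*a^4 + 32.1311*a^3 - 7.1028*a^2 - 11.1965*a - 3.0794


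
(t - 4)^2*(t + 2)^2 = t^4 - 4*t^3 - 12*t^2 + 32*t + 64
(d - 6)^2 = d^2 - 12*d + 36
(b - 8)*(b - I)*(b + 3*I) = b^3 - 8*b^2 + 2*I*b^2 + 3*b - 16*I*b - 24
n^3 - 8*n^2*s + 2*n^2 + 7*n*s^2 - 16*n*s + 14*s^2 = (n + 2)*(n - 7*s)*(n - s)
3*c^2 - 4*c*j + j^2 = (-3*c + j)*(-c + j)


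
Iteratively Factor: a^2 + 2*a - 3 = (a - 1)*(a + 3)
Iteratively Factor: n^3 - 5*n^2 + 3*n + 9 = (n - 3)*(n^2 - 2*n - 3) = (n - 3)*(n + 1)*(n - 3)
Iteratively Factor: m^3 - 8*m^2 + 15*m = (m - 3)*(m^2 - 5*m) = (m - 5)*(m - 3)*(m)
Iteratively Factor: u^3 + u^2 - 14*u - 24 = (u + 2)*(u^2 - u - 12) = (u - 4)*(u + 2)*(u + 3)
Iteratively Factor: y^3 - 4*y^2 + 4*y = (y)*(y^2 - 4*y + 4) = y*(y - 2)*(y - 2)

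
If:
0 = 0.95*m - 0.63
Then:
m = 0.66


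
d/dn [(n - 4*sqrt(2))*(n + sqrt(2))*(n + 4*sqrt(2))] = 3*n^2 + 2*sqrt(2)*n - 32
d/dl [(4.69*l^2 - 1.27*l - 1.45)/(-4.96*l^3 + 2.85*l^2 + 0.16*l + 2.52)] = (23.2624*l^4 - 12.5984*l^3 - 17.2061*l^2 + 31.9026*l - 2.9684)/(24.6016*l^6 - 28.272*l^5 + 6.5353*l^4 - 24.0864*l^3 + 14.3896*l^2 + 0.8064*l + 6.3504)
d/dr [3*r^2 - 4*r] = 6*r - 4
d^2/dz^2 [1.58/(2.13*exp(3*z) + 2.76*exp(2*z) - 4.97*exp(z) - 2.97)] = ((-30.2886*exp(2*z) - 17.4432*exp(z) + 7.8526)*(2.13*exp(3*z) + 2.76*exp(2*z) - 4.97*exp(z) - 2.97) + 1.58*(6.39*exp(2*z) + 5.52*exp(z) - 4.97)*(12.78*exp(2*z) + 11.04*exp(z) - 9.94)*exp(z))*exp(z)/(2.13*exp(3*z) + 2.76*exp(2*z) - 4.97*exp(z) - 2.97)^3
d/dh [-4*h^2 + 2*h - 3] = 2 - 8*h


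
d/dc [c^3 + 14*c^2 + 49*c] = 3*c^2 + 28*c + 49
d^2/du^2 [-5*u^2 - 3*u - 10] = -10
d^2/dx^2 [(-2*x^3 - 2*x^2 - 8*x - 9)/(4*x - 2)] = 2*(-4*x^3 + 6*x^2 - 3*x - 27)/(8*x^3 - 12*x^2 + 6*x - 1)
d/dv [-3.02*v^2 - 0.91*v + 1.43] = -6.04*v - 0.91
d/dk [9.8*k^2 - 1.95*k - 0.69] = 19.6*k - 1.95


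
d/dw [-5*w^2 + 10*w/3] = 10/3 - 10*w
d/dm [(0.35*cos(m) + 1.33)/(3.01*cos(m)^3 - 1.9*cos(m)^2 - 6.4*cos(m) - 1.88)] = (2.107*cos(m)^3 + 11.3449*cos(m)^2 - 5.054*cos(m) - 7.854)*sin(m)/(9.0601*cos(m)^6 - 11.438*cos(m)^5 - 34.918*cos(m)^4 + 13.0024*cos(m)^3 + 48.104*cos(m)^2 + 24.064*cos(m) + 3.5344)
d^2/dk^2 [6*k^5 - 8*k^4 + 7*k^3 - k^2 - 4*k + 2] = 120*k^3 - 96*k^2 + 42*k - 2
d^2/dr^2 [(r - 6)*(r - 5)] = 2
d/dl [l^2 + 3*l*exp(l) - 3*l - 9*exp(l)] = 3*l*exp(l) + 2*l - 6*exp(l) - 3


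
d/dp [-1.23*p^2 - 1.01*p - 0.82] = -2.46*p - 1.01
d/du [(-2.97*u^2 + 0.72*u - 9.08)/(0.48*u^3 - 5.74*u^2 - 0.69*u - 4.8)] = (1.4256*u^4 - 0.691200000000002*u^3 + 19.2573*u^2 - 75.7264*u - 9.7212)/(0.2304*u^6 - 5.5104*u^5 + 32.2852*u^4 + 3.3132*u^3 + 55.5801*u^2 + 6.624*u + 23.04)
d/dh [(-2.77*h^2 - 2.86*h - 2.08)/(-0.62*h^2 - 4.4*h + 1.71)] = (10.4148*h^2 - 12.0526*h - 14.0426)/(0.3844*h^4 + 5.456*h^3 + 17.2396*h^2 - 15.048*h + 2.9241)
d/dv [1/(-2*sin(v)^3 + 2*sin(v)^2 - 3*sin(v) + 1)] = 4*(6*sin(v)^2 - 4*sin(v) + 3)*cos(v)/(4*sin(v)^2 - 9*sin(v) + sin(3*v) + 2)^2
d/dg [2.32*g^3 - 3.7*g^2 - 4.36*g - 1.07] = 6.96*g^2 - 7.4*g - 4.36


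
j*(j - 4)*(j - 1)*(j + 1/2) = j^4 - 9*j^3/2 + 3*j^2/2 + 2*j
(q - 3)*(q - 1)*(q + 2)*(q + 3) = q^4 + q^3 - 11*q^2 - 9*q + 18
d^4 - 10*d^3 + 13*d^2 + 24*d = d*(d - 8)*(d - 3)*(d + 1)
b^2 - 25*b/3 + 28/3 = (b - 7)*(b - 4/3)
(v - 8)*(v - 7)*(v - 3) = v^3 - 18*v^2 + 101*v - 168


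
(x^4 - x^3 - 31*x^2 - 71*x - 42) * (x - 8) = x^5 - 9*x^4 - 23*x^3 + 177*x^2 + 526*x + 336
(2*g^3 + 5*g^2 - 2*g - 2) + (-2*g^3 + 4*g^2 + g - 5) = 9*g^2 - g - 7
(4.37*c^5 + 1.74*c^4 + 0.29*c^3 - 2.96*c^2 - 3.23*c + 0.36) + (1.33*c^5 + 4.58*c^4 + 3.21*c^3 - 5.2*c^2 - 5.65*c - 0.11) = 5.7*c^5 + 6.32*c^4 + 3.5*c^3 - 8.16*c^2 - 8.88*c + 0.25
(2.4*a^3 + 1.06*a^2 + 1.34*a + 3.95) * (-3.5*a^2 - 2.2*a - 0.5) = -8.4*a^5 - 8.99*a^4 - 8.222*a^3 - 17.303*a^2 - 9.36*a - 1.975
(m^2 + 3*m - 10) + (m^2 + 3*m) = 2*m^2 + 6*m - 10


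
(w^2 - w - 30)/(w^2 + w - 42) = (w + 5)/(w + 7)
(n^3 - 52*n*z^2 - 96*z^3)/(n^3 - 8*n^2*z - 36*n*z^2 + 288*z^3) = (-n - 2*z)/(-n + 6*z)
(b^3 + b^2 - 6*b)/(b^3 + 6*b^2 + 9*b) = (b - 2)/(b + 3)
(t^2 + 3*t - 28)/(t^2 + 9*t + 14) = (t - 4)/(t + 2)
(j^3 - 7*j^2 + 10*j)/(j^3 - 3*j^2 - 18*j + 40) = j/(j + 4)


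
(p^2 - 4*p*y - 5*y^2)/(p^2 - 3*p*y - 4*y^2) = (-p + 5*y)/(-p + 4*y)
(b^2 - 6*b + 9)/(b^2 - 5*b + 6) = (b - 3)/(b - 2)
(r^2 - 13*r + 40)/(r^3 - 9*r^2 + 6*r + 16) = (r - 5)/(r^2 - r - 2)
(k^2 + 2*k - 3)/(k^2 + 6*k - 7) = (k + 3)/(k + 7)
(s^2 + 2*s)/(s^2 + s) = (s + 2)/(s + 1)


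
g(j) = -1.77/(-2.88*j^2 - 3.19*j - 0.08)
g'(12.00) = -0.00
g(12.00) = 0.00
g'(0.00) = -882.23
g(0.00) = 22.12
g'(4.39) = -0.01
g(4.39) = 0.03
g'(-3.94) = 0.03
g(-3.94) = 0.05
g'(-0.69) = 2.47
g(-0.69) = -2.36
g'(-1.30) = 11.88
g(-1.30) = 2.21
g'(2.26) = -0.06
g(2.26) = 0.08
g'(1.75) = -0.11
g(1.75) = 0.12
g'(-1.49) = 3.22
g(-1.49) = 1.03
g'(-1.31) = 10.84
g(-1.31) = 2.10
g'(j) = -1.77*(5.76*j + 3.19)/(-2.88*j^2 - 3.19*j - 0.08)^2 = (-10.1952*j - 5.6463)/(2.88*j^2 + 3.19*j + 0.08)^2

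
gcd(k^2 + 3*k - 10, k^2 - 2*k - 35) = k + 5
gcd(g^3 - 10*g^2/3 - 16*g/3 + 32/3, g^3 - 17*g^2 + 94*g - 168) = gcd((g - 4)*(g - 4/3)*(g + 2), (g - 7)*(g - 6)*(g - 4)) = g - 4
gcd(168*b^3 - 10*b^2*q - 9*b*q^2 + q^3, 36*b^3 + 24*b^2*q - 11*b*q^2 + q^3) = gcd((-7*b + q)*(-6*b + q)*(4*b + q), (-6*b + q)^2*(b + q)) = -6*b + q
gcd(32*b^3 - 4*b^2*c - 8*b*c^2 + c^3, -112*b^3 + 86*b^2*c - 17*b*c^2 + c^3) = 16*b^2 - 10*b*c + c^2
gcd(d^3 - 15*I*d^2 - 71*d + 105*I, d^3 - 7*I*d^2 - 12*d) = d - 3*I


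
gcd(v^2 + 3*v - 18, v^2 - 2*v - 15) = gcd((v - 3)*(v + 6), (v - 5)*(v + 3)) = 1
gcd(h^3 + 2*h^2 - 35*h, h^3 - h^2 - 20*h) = h^2 - 5*h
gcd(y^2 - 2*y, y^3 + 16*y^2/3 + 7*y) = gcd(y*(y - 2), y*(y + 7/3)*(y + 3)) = y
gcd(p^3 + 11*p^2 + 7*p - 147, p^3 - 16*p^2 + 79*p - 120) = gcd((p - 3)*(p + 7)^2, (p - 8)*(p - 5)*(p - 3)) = p - 3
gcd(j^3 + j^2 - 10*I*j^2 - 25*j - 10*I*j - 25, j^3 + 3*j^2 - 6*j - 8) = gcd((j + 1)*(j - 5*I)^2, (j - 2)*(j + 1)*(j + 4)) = j + 1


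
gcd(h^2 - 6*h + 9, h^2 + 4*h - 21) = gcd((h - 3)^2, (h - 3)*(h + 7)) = h - 3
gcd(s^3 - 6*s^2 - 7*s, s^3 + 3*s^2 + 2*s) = s^2 + s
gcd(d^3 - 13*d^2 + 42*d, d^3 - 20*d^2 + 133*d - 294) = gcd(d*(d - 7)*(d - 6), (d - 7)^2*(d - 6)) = d^2 - 13*d + 42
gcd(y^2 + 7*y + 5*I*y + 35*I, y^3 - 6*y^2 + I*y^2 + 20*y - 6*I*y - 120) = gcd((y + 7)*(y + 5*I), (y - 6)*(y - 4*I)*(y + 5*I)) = y + 5*I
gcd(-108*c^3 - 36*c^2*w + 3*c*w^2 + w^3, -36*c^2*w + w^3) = -36*c^2 + w^2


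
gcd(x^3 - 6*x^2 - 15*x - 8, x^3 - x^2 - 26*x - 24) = x + 1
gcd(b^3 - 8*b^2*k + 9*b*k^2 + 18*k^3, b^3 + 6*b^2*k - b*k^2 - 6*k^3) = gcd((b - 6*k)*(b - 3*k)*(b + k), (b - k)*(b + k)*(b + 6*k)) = b + k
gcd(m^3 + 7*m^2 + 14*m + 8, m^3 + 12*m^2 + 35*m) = 1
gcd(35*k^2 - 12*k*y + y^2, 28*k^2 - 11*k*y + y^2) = -7*k + y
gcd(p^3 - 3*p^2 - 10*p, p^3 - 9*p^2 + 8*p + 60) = p^2 - 3*p - 10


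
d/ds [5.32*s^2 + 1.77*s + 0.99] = 10.64*s + 1.77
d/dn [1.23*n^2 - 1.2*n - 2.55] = 2.46*n - 1.2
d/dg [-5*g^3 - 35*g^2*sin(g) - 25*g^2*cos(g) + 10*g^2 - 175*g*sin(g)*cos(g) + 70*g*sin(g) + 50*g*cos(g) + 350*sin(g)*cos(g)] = 25*g^2*sin(g) - 35*g^2*cos(g) - 15*g^2 - 120*g*sin(g) + 20*g*cos(g) - 175*g*cos(2*g) + 20*g + 70*sin(g) - 175*sin(2*g)/2 + 50*cos(g) + 350*cos(2*g)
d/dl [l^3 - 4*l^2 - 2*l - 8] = 3*l^2 - 8*l - 2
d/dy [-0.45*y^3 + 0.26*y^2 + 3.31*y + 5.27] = -1.35*y^2 + 0.52*y + 3.31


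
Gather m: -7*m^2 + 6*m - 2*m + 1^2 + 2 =-7*m^2 + 4*m + 3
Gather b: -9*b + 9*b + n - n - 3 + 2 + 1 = 0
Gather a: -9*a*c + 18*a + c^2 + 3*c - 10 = a*(18 - 9*c) + c^2 + 3*c - 10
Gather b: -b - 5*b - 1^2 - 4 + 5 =-6*b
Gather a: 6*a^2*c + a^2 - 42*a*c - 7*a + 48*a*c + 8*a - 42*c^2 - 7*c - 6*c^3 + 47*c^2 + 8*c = a^2*(6*c + 1) + a*(6*c + 1) - 6*c^3 + 5*c^2 + c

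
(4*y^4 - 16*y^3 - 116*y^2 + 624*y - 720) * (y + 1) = 4*y^5 - 12*y^4 - 132*y^3 + 508*y^2 - 96*y - 720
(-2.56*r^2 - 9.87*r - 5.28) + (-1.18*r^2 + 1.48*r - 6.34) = -3.74*r^2 - 8.39*r - 11.62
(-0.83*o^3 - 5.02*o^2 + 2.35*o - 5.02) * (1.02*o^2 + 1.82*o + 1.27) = -0.8466*o^5 - 6.631*o^4 - 7.7935*o^3 - 7.2188*o^2 - 6.1519*o - 6.3754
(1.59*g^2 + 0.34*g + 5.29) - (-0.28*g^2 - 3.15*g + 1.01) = 1.87*g^2 + 3.49*g + 4.28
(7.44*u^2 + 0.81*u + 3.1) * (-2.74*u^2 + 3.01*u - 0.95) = -20.3856*u^4 + 20.175*u^3 - 13.1239*u^2 + 8.5615*u - 2.945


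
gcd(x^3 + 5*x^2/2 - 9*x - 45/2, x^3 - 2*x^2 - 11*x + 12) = x + 3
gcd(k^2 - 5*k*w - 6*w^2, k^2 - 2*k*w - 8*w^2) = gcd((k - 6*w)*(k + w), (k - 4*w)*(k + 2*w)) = 1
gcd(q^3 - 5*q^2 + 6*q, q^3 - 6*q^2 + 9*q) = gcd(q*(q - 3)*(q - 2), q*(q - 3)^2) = q^2 - 3*q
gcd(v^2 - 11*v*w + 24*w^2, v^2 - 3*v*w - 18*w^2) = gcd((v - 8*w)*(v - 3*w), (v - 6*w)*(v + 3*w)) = 1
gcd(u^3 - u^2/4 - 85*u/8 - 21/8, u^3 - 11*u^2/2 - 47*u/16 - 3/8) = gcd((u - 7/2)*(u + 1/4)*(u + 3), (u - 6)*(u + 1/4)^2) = u + 1/4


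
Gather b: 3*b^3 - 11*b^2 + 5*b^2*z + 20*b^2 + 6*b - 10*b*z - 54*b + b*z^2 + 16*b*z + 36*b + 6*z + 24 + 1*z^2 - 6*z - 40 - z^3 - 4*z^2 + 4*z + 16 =3*b^3 + b^2*(5*z + 9) + b*(z^2 + 6*z - 12) - z^3 - 3*z^2 + 4*z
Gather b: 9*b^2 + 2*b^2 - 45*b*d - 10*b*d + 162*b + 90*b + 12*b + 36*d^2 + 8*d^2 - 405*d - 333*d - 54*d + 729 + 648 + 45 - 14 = 11*b^2 + b*(264 - 55*d) + 44*d^2 - 792*d + 1408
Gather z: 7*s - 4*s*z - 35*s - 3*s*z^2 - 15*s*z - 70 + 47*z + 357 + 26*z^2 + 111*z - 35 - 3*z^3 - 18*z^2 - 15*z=-28*s - 3*z^3 + z^2*(8 - 3*s) + z*(143 - 19*s) + 252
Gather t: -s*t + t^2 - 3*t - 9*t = t^2 + t*(-s - 12)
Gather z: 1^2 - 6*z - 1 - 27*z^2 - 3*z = -27*z^2 - 9*z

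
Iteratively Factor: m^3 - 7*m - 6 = (m + 2)*(m^2 - 2*m - 3) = (m - 3)*(m + 2)*(m + 1)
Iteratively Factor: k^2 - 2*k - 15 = (k - 5)*(k + 3)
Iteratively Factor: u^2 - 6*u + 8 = (u - 2)*(u - 4)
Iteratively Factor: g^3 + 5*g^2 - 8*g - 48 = (g - 3)*(g^2 + 8*g + 16) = (g - 3)*(g + 4)*(g + 4)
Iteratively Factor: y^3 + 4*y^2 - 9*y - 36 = (y - 3)*(y^2 + 7*y + 12) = (y - 3)*(y + 4)*(y + 3)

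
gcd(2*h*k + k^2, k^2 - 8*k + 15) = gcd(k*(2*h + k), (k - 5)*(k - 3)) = 1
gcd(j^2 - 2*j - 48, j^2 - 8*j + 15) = 1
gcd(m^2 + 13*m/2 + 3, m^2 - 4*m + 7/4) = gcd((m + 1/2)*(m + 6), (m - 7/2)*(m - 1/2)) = 1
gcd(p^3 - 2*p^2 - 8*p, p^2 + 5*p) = p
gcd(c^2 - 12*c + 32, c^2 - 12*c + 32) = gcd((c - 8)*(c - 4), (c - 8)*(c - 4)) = c^2 - 12*c + 32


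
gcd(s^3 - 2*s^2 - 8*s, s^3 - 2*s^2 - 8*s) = s^3 - 2*s^2 - 8*s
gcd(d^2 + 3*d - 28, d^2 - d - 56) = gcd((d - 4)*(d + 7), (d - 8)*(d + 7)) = d + 7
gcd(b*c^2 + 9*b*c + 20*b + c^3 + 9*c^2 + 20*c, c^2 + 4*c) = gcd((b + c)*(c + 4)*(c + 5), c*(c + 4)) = c + 4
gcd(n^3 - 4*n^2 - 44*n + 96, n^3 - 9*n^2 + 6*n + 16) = n^2 - 10*n + 16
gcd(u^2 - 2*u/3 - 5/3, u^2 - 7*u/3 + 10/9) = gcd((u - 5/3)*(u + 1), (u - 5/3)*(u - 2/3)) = u - 5/3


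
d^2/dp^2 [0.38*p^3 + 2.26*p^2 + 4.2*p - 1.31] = 2.28*p + 4.52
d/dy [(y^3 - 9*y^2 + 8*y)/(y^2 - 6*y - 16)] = (y^2 + 4*y - 2)/(y^2 + 4*y + 4)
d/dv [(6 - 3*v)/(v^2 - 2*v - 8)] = 3*(-v^2 + 2*v + 2*(v - 2)*(v - 1) + 8)/(-v^2 + 2*v + 8)^2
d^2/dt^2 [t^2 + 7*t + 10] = 2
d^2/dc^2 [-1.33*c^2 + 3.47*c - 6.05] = -2.66000000000000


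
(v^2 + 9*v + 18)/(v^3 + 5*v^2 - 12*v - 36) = (v + 3)/(v^2 - v - 6)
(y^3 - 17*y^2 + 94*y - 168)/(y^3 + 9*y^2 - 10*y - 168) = (y^2 - 13*y + 42)/(y^2 + 13*y + 42)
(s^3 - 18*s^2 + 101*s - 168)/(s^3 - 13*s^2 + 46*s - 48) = (s - 7)/(s - 2)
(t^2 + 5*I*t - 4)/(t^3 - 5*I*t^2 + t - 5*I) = (t + 4*I)/(t^2 - 6*I*t - 5)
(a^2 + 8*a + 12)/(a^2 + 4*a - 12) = (a + 2)/(a - 2)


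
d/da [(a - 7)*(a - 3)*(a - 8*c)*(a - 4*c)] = 4*a^3 - 36*a^2*c - 30*a^2 + 64*a*c^2 + 240*a*c + 42*a - 320*c^2 - 252*c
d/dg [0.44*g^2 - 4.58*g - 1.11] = 0.88*g - 4.58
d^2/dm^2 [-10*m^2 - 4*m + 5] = -20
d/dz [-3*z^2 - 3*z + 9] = -6*z - 3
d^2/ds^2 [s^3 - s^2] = 6*s - 2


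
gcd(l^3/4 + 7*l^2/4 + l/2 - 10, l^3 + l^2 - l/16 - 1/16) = 1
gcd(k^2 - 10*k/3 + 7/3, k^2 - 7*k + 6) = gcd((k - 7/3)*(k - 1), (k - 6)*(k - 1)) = k - 1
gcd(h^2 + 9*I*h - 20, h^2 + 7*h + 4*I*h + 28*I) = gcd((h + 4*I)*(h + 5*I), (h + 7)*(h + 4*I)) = h + 4*I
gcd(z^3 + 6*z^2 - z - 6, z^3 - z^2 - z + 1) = z^2 - 1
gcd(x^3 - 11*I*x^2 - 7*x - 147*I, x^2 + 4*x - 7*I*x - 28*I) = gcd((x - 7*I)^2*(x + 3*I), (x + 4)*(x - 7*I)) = x - 7*I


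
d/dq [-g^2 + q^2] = 2*q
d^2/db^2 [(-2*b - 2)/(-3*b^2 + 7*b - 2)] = 4*((4 - 9*b)*(3*b^2 - 7*b + 2) + (b + 1)*(6*b - 7)^2)/(3*b^2 - 7*b + 2)^3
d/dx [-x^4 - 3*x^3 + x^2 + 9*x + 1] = -4*x^3 - 9*x^2 + 2*x + 9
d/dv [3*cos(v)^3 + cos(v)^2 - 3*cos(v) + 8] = (-9*cos(v)^2 - 2*cos(v) + 3)*sin(v)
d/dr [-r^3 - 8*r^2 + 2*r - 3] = -3*r^2 - 16*r + 2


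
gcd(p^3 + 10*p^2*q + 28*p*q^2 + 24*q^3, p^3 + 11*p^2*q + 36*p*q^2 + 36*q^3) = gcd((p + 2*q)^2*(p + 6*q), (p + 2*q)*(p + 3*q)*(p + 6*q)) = p^2 + 8*p*q + 12*q^2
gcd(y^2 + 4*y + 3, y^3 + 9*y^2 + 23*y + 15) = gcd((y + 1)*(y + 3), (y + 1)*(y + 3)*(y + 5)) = y^2 + 4*y + 3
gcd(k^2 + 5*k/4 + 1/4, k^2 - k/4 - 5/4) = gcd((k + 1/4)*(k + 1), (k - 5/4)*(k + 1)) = k + 1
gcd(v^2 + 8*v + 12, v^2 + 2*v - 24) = v + 6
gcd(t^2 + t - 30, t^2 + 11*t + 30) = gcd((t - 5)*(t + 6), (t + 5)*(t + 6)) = t + 6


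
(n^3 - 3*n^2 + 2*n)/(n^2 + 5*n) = (n^2 - 3*n + 2)/(n + 5)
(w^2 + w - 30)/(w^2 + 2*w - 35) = (w + 6)/(w + 7)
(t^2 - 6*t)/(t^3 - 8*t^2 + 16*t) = (t - 6)/(t^2 - 8*t + 16)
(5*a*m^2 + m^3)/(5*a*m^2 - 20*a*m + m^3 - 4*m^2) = m/(m - 4)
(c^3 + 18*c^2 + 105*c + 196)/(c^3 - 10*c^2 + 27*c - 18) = (c^3 + 18*c^2 + 105*c + 196)/(c^3 - 10*c^2 + 27*c - 18)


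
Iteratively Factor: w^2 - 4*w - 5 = (w + 1)*(w - 5)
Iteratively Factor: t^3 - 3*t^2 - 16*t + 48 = (t + 4)*(t^2 - 7*t + 12) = (t - 4)*(t + 4)*(t - 3)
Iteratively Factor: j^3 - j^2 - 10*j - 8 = (j + 2)*(j^2 - 3*j - 4) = (j - 4)*(j + 2)*(j + 1)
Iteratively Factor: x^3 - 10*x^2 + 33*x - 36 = (x - 3)*(x^2 - 7*x + 12) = (x - 4)*(x - 3)*(x - 3)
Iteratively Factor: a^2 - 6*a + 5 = (a - 1)*(a - 5)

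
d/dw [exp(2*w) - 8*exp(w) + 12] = 2*(exp(w) - 4)*exp(w)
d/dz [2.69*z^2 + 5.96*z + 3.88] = 5.38*z + 5.96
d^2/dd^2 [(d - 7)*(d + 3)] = 2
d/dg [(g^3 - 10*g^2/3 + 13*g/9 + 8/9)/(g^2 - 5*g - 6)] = (9*g^4 - 90*g^3 - 25*g^2 + 344*g - 38)/(9*(g^4 - 10*g^3 + 13*g^2 + 60*g + 36))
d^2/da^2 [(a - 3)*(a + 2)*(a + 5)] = 6*a + 8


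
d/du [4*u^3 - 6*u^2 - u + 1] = 12*u^2 - 12*u - 1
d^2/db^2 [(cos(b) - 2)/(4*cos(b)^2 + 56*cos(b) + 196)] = (-303*cos(b)/4 + 18*cos(2*b) - cos(3*b)/4 - 22)/(4*(cos(b) + 7)^4)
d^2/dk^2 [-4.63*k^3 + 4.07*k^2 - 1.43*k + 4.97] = 8.14 - 27.78*k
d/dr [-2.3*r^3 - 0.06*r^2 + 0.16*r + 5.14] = -6.9*r^2 - 0.12*r + 0.16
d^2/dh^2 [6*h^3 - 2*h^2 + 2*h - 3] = 36*h - 4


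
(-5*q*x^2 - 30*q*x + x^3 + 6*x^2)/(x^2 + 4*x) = (-5*q*x - 30*q + x^2 + 6*x)/(x + 4)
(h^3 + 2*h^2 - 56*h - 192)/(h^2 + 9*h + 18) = (h^2 - 4*h - 32)/(h + 3)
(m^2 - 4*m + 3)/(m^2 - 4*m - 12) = (-m^2 + 4*m - 3)/(-m^2 + 4*m + 12)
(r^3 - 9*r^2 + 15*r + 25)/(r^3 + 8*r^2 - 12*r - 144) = (r^3 - 9*r^2 + 15*r + 25)/(r^3 + 8*r^2 - 12*r - 144)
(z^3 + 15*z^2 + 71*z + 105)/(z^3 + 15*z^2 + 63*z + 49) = (z^2 + 8*z + 15)/(z^2 + 8*z + 7)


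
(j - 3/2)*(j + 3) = j^2 + 3*j/2 - 9/2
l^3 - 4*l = l*(l - 2)*(l + 2)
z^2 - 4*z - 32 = (z - 8)*(z + 4)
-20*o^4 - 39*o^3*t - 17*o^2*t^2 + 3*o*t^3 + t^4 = (-4*o + t)*(o + t)^2*(5*o + t)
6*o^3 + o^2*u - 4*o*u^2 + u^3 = (-3*o + u)*(-2*o + u)*(o + u)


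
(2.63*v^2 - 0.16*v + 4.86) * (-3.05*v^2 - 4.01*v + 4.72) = -8.0215*v^4 - 10.0583*v^3 - 1.7678*v^2 - 20.2438*v + 22.9392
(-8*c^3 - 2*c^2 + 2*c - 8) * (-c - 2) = 8*c^4 + 18*c^3 + 2*c^2 + 4*c + 16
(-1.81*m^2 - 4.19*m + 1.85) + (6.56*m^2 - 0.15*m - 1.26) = 4.75*m^2 - 4.34*m + 0.59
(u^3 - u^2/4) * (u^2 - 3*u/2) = u^5 - 7*u^4/4 + 3*u^3/8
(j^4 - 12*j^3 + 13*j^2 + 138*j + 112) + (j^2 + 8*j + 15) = j^4 - 12*j^3 + 14*j^2 + 146*j + 127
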